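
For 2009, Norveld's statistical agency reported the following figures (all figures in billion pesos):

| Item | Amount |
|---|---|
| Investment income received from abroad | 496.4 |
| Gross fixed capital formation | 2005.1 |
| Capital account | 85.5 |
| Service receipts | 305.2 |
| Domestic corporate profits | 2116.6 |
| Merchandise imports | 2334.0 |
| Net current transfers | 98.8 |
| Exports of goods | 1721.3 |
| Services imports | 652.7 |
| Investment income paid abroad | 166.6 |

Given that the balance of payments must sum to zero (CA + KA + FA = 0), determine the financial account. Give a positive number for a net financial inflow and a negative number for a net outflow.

Goods balance = 1721.3 - 2334.0 = -612.7
Services balance = 305.2 - 652.7 = -347.5
Trade balance (goods + services) = -612.7 + (-347.5) = -960.2
Net primary income = 496.4 - 166.6 = 329.8
Net secondary income = 98.8
Current account = -960.2 + 329.8 + 98.8 = -531.6
Financial account = -(-531.6 + 85.5) = 446.1

446.1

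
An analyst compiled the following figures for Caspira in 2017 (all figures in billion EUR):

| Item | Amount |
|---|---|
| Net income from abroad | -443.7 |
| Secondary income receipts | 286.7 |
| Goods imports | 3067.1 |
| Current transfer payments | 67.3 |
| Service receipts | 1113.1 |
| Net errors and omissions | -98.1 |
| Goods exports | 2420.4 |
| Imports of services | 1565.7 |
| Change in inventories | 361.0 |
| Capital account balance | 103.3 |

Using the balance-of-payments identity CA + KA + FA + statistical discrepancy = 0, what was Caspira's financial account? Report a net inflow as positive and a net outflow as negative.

Goods balance = 2420.4 - 3067.1 = -646.7
Services balance = 1113.1 - 1565.7 = -452.6
Trade balance (goods + services) = -646.7 + (-452.6) = -1099.3
Net primary income = -443.7
Net secondary income = 286.7 - 67.3 = 219.4
Current account = -1099.3 + (-443.7) + 219.4 = -1323.6
Financial account = -(-1323.6 + 103.3 + (-98.1)) = 1318.4

1318.4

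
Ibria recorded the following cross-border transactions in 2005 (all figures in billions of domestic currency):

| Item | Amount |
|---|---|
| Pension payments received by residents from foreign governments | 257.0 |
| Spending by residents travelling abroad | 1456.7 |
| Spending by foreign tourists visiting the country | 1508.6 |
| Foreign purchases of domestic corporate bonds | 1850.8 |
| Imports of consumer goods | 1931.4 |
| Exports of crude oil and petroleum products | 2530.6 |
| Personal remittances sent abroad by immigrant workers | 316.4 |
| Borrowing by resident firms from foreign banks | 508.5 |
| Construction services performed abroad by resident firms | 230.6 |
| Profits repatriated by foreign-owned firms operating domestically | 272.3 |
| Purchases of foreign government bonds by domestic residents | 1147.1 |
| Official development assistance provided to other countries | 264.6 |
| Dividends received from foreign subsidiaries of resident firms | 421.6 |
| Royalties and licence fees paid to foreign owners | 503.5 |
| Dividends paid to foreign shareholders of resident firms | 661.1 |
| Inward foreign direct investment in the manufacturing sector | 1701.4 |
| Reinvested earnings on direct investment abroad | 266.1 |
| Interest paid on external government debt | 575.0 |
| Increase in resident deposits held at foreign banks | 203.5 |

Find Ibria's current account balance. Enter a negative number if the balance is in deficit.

-766.5

Goods: 2530.6 - 1931.4 = 599.2
Services: -503.5 - 1456.7 + 230.6 + 1508.6 = -221.0
Primary income: -575.0 + 421.6 - 661.1 + 266.1 - 272.3 = -820.7
Secondary income: -316.4 - 264.6 + 257.0 = -324.0
Current account = 599.2 + (-221.0) + (-820.7) + (-324.0) = -766.5
(Excluded from the current account — financial account: foreign purchases of domestic corporate bonds 1850.8, borrowing by resident firms from foreign banks 508.5, purchases of foreign government bonds by domestic residents 1147.1, inward foreign direct investment in the manufacturing sector 1701.4, increase in resident deposits held at foreign banks 203.5.)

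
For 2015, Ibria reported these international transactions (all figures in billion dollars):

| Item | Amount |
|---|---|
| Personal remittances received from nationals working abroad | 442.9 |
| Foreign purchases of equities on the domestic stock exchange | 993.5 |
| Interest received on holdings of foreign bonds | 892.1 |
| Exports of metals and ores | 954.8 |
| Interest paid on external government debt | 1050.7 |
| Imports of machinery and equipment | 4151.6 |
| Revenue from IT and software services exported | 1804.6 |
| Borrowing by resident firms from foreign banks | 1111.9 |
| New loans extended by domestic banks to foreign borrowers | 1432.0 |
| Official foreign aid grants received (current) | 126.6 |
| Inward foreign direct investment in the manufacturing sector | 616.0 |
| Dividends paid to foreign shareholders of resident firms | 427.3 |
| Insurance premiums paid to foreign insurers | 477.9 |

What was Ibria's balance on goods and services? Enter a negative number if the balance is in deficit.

-1870.1

Goods: -4151.6 + 954.8 = -3196.8
Services: -477.9 + 1804.6 = 1326.7
Trade balance = -3196.8 + 1326.7 = -1870.1
(Excluded from the trade balance — secondary income: personal remittances received from nationals working abroad 442.9, official foreign aid grants received (current) 126.6; financial account: foreign purchases of equities on the domestic stock exchange 993.5, borrowing by resident firms from foreign banks 1111.9, new loans extended by domestic banks to foreign borrowers 1432.0, inward foreign direct investment in the manufacturing sector 616.0; primary income: interest received on holdings of foreign bonds 892.1, interest paid on external government debt 1050.7, dividends paid to foreign shareholders of resident firms 427.3.)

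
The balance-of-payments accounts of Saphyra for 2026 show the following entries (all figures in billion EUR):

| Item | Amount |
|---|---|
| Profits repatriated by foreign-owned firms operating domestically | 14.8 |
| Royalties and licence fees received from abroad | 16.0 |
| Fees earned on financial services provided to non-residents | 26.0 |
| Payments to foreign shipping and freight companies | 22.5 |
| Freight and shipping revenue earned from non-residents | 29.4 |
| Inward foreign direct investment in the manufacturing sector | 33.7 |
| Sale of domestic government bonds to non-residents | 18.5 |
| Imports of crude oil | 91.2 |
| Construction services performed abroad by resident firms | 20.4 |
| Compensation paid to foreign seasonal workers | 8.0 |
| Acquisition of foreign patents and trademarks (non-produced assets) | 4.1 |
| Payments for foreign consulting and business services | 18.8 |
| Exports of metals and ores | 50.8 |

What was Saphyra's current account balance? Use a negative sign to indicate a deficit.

-12.7

Goods: 50.8 - 91.2 = -40.4
Services: 20.4 - 18.8 + 26.0 + 29.4 + 16.0 - 22.5 = 50.5
Primary income: -8.0 - 14.8 = -22.8
Current account = (-40.4) + 50.5 + (-22.8) = -12.7
(Excluded from the current account — financial account: inward foreign direct investment in the manufacturing sector 33.7, sale of domestic government bonds to non-residents 18.5; capital account: acquisition of foreign patents and trademarks (non-produced assets) 4.1.)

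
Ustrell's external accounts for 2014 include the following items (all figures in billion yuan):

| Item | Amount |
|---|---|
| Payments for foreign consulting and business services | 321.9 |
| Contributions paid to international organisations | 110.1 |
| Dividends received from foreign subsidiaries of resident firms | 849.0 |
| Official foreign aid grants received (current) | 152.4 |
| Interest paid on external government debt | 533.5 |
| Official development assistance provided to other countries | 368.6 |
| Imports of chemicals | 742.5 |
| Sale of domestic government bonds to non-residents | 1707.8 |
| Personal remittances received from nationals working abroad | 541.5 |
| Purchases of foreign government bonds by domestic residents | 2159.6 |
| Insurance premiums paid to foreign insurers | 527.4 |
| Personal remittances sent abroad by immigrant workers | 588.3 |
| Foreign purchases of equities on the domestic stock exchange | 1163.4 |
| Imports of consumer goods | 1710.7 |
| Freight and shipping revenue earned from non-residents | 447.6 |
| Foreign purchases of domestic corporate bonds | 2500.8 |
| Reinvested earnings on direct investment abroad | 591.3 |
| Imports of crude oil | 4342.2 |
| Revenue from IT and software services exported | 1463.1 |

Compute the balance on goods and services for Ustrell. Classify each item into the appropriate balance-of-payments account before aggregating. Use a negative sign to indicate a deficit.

-5734.0

Goods: -742.5 - 4342.2 - 1710.7 = -6795.4
Services: 447.6 + 1463.1 - 527.4 - 321.9 = 1061.4
Trade balance = -6795.4 + 1061.4 = -5734.0
(Excluded from the trade balance — secondary income: contributions paid to international organisations 110.1, official foreign aid grants received (current) 152.4, official development assistance provided to other countries 368.6, personal remittances received from nationals working abroad 541.5, personal remittances sent abroad by immigrant workers 588.3; primary income: dividends received from foreign subsidiaries of resident firms 849.0, interest paid on external government debt 533.5, reinvested earnings on direct investment abroad 591.3; financial account: sale of domestic government bonds to non-residents 1707.8, purchases of foreign government bonds by domestic residents 2159.6, foreign purchases of equities on the domestic stock exchange 1163.4, foreign purchases of domestic corporate bonds 2500.8.)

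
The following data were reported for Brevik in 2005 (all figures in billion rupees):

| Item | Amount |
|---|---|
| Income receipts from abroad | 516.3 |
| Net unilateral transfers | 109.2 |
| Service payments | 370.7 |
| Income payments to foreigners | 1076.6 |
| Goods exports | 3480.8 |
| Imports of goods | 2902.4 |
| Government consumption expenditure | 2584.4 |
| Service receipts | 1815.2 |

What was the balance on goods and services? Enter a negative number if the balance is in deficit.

Goods balance = 3480.8 - 2902.4 = 578.4
Services balance = 1815.2 - 370.7 = 1444.5
Trade balance (goods + services) = 578.4 + 1444.5 = 2022.9

2022.9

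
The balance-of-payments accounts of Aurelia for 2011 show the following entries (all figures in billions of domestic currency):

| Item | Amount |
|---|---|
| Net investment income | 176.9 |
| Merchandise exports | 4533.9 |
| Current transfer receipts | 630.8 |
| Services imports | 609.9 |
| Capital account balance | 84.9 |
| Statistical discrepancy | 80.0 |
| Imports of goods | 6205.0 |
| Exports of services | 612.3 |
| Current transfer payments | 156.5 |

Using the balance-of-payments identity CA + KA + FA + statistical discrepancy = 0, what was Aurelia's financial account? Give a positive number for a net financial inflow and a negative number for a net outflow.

Goods balance = 4533.9 - 6205.0 = -1671.1
Services balance = 612.3 - 609.9 = 2.4
Trade balance (goods + services) = -1671.1 + 2.4 = -1668.7
Net primary income = 176.9
Net secondary income = 630.8 - 156.5 = 474.3
Current account = -1668.7 + 176.9 + 474.3 = -1017.5
Financial account = -(-1017.5 + 84.9 + 80.0) = 852.6

852.6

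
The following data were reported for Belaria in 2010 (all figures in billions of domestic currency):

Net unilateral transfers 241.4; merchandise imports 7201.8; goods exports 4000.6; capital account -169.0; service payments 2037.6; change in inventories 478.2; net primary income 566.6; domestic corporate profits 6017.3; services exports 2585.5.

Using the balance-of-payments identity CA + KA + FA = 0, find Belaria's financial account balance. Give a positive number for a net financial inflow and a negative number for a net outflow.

Goods balance = 4000.6 - 7201.8 = -3201.2
Services balance = 2585.5 - 2037.6 = 547.9
Trade balance (goods + services) = -3201.2 + 547.9 = -2653.3
Net primary income = 566.6
Net secondary income = 241.4
Current account = -2653.3 + 566.6 + 241.4 = -1845.3
Financial account = -(-1845.3 + (-169.0)) = 2014.3

2014.3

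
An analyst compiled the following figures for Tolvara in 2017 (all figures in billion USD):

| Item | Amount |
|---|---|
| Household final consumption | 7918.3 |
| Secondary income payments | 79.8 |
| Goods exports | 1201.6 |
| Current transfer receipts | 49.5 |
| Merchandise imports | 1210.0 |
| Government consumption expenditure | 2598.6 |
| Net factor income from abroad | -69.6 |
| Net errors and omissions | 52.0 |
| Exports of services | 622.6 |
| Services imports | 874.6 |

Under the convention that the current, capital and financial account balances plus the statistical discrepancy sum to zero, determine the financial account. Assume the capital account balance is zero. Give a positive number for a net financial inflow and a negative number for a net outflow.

308.3

Goods balance = 1201.6 - 1210.0 = -8.4
Services balance = 622.6 - 874.6 = -252.0
Trade balance (goods + services) = -8.4 + (-252.0) = -260.4
Net primary income = -69.6
Net secondary income = 49.5 - 79.8 = -30.3
Current account = -260.4 + (-69.6) + (-30.3) = -360.3
Financial account = -(-360.3 + 52.0) = 308.3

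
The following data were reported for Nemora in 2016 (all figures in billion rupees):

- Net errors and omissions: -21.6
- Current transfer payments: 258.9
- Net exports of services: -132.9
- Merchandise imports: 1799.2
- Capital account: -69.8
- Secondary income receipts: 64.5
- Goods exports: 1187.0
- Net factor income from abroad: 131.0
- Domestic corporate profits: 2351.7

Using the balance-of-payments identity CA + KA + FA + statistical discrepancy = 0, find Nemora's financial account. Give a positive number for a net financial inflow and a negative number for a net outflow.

Goods balance = 1187.0 - 1799.2 = -612.2
Services balance = -132.9
Trade balance (goods + services) = -612.2 + (-132.9) = -745.1
Net primary income = 131.0
Net secondary income = 64.5 - 258.9 = -194.4
Current account = -745.1 + 131.0 + (-194.4) = -808.5
Financial account = -(-808.5 + (-69.8) + (-21.6)) = 899.9

899.9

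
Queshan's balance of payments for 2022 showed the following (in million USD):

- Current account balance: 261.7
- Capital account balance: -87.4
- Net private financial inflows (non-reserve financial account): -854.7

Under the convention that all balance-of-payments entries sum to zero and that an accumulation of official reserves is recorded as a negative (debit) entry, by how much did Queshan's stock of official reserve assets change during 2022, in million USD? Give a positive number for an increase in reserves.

Official reserve transactions balance = -(261.7 + (-87.4) + (-854.7)) = 680.4
An accumulation of reserves is recorded as a debit (negative entry), so the change in the stock of reserves is the negative of that balance.
Change in official reserves = -(680.4) = -680.4

-680.4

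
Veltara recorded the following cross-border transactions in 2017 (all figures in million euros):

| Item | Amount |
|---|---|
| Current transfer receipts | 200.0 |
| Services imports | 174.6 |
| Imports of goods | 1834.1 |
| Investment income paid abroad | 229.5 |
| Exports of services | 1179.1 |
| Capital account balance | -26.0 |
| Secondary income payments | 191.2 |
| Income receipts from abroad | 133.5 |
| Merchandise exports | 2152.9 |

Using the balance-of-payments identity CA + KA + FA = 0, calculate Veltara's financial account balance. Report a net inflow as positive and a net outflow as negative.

-1210.1

Goods balance = 2152.9 - 1834.1 = 318.8
Services balance = 1179.1 - 174.6 = 1004.5
Trade balance (goods + services) = 318.8 + 1004.5 = 1323.3
Net primary income = 133.5 - 229.5 = -96.0
Net secondary income = 200.0 - 191.2 = 8.8
Current account = 1323.3 + (-96.0) + 8.8 = 1236.1
Financial account = -(1236.1 + (-26.0)) = -1210.1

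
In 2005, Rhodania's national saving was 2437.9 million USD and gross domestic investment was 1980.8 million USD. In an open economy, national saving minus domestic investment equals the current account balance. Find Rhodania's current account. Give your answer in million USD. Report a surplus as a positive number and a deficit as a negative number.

457.1

CA = S - I = 2437.9 - 1980.8 = 457.1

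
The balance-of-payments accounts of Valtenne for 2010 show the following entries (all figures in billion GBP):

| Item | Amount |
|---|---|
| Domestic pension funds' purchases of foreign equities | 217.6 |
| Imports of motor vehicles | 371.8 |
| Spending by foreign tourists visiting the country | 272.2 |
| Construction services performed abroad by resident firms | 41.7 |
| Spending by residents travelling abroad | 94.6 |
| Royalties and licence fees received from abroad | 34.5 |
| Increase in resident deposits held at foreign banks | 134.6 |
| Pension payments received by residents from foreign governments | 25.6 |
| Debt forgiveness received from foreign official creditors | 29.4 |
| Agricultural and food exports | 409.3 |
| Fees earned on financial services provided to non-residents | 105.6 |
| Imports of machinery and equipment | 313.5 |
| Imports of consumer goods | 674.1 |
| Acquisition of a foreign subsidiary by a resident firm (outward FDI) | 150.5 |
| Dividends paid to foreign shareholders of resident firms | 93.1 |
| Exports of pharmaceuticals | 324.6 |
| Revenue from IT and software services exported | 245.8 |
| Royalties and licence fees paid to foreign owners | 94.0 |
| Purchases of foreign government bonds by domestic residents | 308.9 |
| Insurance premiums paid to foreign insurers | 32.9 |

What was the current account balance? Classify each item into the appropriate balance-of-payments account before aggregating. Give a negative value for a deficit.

-214.7

Goods: 324.6 - 674.1 - 313.5 - 371.8 + 409.3 = -625.5
Services: 245.8 - 94.0 + 41.7 + 272.2 - 94.6 - 32.9 + 34.5 + 105.6 = 478.3
Primary income: -93.1
Secondary income: 25.6
Current account = (-625.5) + 478.3 + (-93.1) + 25.6 = -214.7
(Excluded from the current account — financial account: domestic pension funds' purchases of foreign equities 217.6, increase in resident deposits held at foreign banks 134.6, acquisition of a foreign subsidiary by a resident firm (outward FDI) 150.5, purchases of foreign government bonds by domestic residents 308.9; capital account: debt forgiveness received from foreign official creditors 29.4.)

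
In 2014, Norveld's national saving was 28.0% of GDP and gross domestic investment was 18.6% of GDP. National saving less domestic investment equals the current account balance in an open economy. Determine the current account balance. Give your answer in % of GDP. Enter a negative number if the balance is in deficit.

9.4

S - I = CA (net lending to the rest of the world).
CA = S - I = 28.0 - 18.6 = 9.4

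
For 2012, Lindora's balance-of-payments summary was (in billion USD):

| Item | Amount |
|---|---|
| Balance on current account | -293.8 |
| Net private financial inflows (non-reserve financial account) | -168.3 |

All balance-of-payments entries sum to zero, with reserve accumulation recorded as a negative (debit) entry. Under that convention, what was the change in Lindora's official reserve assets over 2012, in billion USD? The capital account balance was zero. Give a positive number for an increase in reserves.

-462.1

Official reserve transactions balance = -((-293.8) + (-168.3)) = 462.1
An accumulation of reserves is recorded as a debit (negative entry), so the change in the stock of reserves is the negative of that balance.
Change in official reserves = -(462.1) = -462.1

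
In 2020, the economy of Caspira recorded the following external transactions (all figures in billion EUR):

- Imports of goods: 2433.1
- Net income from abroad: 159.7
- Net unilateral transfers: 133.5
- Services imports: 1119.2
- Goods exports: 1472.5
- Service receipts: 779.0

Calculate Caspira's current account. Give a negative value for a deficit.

Goods balance = 1472.5 - 2433.1 = -960.6
Services balance = 779.0 - 1119.2 = -340.2
Trade balance (goods + services) = -960.6 + (-340.2) = -1300.8
Net primary income = 159.7
Net secondary income = 133.5
Current account = -1300.8 + 159.7 + 133.5 = -1007.6

-1007.6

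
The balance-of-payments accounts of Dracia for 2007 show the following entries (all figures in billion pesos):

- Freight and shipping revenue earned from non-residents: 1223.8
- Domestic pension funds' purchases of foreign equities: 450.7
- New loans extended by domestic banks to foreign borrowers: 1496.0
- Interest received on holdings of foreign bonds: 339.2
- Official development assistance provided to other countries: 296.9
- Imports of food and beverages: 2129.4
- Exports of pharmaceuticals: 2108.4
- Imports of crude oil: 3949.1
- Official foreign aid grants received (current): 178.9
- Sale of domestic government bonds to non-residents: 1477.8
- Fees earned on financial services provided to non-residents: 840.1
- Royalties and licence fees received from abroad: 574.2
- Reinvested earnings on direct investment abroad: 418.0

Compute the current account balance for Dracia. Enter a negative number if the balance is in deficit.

-692.8

Goods: -3949.1 - 2129.4 + 2108.4 = -3970.1
Services: 574.2 + 840.1 + 1223.8 = 2638.1
Primary income: 339.2 + 418.0 = 757.2
Secondary income: -296.9 + 178.9 = -118.0
Current account = (-3970.1) + 2638.1 + 757.2 + (-118.0) = -692.8
(Excluded from the current account — financial account: domestic pension funds' purchases of foreign equities 450.7, new loans extended by domestic banks to foreign borrowers 1496.0, sale of domestic government bonds to non-residents 1477.8.)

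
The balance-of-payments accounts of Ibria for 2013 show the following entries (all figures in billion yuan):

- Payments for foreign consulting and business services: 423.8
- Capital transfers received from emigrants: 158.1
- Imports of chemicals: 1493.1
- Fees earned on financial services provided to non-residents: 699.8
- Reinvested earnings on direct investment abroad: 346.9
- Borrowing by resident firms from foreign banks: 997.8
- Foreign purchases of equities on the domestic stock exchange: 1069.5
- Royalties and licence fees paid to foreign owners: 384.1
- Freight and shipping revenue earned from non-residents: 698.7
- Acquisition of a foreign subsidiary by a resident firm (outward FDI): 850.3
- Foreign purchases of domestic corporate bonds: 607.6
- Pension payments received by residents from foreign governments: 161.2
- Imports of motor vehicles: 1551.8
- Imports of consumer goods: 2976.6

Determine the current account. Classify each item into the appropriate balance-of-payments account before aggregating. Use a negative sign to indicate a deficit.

-4922.8

Goods: -1551.8 - 1493.1 - 2976.6 = -6021.5
Services: -423.8 + 698.7 + 699.8 - 384.1 = 590.6
Primary income: 346.9
Secondary income: 161.2
Current account = (-6021.5) + 590.6 + 346.9 + 161.2 = -4922.8
(Excluded from the current account — capital account: capital transfers received from emigrants 158.1; financial account: borrowing by resident firms from foreign banks 997.8, foreign purchases of equities on the domestic stock exchange 1069.5, acquisition of a foreign subsidiary by a resident firm (outward FDI) 850.3, foreign purchases of domestic corporate bonds 607.6.)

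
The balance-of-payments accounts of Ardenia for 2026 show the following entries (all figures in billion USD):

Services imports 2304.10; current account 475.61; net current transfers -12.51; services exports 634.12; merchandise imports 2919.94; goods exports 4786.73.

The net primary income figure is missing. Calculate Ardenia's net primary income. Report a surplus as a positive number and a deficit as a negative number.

Current account = goods balance + services balance + net primary income + net secondary income
Sum of the known components = 184.30
Net primary income = CA - (known components) = 475.61 - 184.30 = 291.31

291.31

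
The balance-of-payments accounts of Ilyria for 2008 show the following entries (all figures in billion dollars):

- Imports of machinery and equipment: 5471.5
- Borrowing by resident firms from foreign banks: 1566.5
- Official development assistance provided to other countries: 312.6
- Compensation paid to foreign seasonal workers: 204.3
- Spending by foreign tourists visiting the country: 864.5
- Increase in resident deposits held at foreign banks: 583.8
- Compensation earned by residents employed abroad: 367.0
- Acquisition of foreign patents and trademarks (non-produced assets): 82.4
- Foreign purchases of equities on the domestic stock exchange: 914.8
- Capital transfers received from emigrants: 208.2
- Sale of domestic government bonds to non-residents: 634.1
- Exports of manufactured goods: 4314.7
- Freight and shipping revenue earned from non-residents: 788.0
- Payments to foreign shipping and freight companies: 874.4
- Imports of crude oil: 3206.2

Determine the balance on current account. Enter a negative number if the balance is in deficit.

Goods: -5471.5 + 4314.7 - 3206.2 = -4363.0
Services: 788.0 + 864.5 - 874.4 = 778.1
Primary income: -204.3 + 367.0 = 162.7
Secondary income: -312.6
Current account = (-4363.0) + 778.1 + 162.7 + (-312.6) = -3734.8
(Excluded from the current account — financial account: borrowing by resident firms from foreign banks 1566.5, increase in resident deposits held at foreign banks 583.8, foreign purchases of equities on the domestic stock exchange 914.8, sale of domestic government bonds to non-residents 634.1; capital account: acquisition of foreign patents and trademarks (non-produced assets) 82.4, capital transfers received from emigrants 208.2.)

-3734.8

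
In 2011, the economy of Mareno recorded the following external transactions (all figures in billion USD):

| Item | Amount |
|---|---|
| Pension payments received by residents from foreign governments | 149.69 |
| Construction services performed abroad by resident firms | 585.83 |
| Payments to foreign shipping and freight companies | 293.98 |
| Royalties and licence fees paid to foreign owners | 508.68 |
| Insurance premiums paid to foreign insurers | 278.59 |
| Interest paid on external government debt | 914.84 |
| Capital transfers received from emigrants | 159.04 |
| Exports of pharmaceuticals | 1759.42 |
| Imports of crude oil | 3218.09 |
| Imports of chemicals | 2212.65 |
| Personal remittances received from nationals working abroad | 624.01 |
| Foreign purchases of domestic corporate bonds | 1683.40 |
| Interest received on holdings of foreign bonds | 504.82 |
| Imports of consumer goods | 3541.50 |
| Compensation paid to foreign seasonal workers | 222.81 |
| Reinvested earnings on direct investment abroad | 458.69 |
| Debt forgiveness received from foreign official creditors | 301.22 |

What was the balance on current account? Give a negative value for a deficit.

Goods: 1759.42 - 3541.50 - 2212.65 - 3218.09 = -7212.82
Services: 585.83 - 293.98 - 278.59 - 508.68 = -495.42
Primary income: -914.84 + 458.69 + 504.82 - 222.81 = -174.14
Secondary income: 624.01 + 149.69 = 773.70
Current account = (-7212.82) + (-495.42) + (-174.14) + 773.70 = -7108.68
(Excluded from the current account — capital account: capital transfers received from emigrants 159.04, debt forgiveness received from foreign official creditors 301.22; financial account: foreign purchases of domestic corporate bonds 1683.40.)

-7108.68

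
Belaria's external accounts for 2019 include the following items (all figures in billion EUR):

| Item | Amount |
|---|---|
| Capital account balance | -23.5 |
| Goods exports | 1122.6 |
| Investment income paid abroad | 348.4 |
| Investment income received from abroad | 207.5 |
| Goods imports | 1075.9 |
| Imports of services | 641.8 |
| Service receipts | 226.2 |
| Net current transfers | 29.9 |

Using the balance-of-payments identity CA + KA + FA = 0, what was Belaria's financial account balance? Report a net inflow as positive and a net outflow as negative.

Goods balance = 1122.6 - 1075.9 = 46.7
Services balance = 226.2 - 641.8 = -415.6
Trade balance (goods + services) = 46.7 + (-415.6) = -368.9
Net primary income = 207.5 - 348.4 = -140.9
Net secondary income = 29.9
Current account = -368.9 + (-140.9) + 29.9 = -479.9
Financial account = -(-479.9 + (-23.5)) = 503.4

503.4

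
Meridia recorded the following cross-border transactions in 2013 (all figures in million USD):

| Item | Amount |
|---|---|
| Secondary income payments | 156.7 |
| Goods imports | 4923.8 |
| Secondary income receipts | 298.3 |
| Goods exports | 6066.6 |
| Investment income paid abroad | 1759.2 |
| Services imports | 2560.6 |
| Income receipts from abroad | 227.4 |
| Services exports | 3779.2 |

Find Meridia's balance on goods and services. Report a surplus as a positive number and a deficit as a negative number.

2361.4

Goods balance = 6066.6 - 4923.8 = 1142.8
Services balance = 3779.2 - 2560.6 = 1218.6
Trade balance (goods + services) = 1142.8 + 1218.6 = 2361.4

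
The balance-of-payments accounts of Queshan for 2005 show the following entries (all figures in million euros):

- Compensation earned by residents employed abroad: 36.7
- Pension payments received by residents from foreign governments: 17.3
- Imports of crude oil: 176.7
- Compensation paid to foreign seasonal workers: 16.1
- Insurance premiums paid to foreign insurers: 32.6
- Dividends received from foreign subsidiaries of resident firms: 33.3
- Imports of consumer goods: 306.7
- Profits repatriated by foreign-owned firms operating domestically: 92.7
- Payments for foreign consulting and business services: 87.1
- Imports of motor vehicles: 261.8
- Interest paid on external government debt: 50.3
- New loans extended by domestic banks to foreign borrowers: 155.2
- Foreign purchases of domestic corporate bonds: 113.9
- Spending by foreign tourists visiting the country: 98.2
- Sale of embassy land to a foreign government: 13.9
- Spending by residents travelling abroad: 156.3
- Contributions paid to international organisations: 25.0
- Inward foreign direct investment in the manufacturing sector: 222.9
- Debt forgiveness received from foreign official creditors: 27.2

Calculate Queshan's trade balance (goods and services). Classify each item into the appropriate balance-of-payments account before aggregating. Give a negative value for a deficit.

-923.0

Goods: -306.7 - 176.7 - 261.8 = -745.2
Services: 98.2 - 156.3 - 87.1 - 32.6 = -177.8
Trade balance = -745.2 + (-177.8) = -923.0
(Excluded from the trade balance — primary income: compensation earned by residents employed abroad 36.7, compensation paid to foreign seasonal workers 16.1, dividends received from foreign subsidiaries of resident firms 33.3, profits repatriated by foreign-owned firms operating domestically 92.7, interest paid on external government debt 50.3; secondary income: pension payments received by residents from foreign governments 17.3, contributions paid to international organisations 25.0; financial account: new loans extended by domestic banks to foreign borrowers 155.2, foreign purchases of domestic corporate bonds 113.9, inward foreign direct investment in the manufacturing sector 222.9; capital account: sale of embassy land to a foreign government 13.9, debt forgiveness received from foreign official creditors 27.2.)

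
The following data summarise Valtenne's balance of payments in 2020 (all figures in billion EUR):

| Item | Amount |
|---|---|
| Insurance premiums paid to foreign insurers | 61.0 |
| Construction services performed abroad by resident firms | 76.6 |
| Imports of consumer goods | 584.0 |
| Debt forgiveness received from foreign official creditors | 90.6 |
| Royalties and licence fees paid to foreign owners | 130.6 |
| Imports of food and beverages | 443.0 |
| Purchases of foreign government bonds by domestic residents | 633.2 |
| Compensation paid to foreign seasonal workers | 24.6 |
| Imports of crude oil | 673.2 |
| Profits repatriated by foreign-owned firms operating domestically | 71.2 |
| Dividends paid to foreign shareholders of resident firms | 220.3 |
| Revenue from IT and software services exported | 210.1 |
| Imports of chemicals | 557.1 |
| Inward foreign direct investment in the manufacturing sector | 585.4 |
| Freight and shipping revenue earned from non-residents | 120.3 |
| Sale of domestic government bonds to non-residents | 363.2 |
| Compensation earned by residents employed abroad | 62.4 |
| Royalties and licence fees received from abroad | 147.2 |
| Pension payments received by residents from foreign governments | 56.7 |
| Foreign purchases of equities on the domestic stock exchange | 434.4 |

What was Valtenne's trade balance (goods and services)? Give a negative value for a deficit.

Goods: -584.0 - 673.2 - 443.0 - 557.1 = -2257.3
Services: 147.2 + 120.3 - 61.0 + 210.1 - 130.6 + 76.6 = 362.6
Trade balance = -2257.3 + 362.6 = -1894.7
(Excluded from the trade balance — capital account: debt forgiveness received from foreign official creditors 90.6; financial account: purchases of foreign government bonds by domestic residents 633.2, inward foreign direct investment in the manufacturing sector 585.4, sale of domestic government bonds to non-residents 363.2, foreign purchases of equities on the domestic stock exchange 434.4; primary income: compensation paid to foreign seasonal workers 24.6, profits repatriated by foreign-owned firms operating domestically 71.2, dividends paid to foreign shareholders of resident firms 220.3, compensation earned by residents employed abroad 62.4; secondary income: pension payments received by residents from foreign governments 56.7.)

-1894.7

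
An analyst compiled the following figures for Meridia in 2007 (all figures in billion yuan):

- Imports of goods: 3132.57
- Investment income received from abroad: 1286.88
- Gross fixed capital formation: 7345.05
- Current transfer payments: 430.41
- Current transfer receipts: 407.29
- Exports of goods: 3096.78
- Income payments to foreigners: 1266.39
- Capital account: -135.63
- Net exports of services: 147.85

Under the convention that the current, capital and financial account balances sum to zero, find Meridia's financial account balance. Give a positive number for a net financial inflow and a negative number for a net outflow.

Goods balance = 3096.78 - 3132.57 = -35.79
Services balance = 147.85
Trade balance (goods + services) = -35.79 + 147.85 = 112.06
Net primary income = 1286.88 - 1266.39 = 20.49
Net secondary income = 407.29 - 430.41 = -23.12
Current account = 112.06 + 20.49 + (-23.12) = 109.43
Financial account = -(109.43 + (-135.63)) = 26.20

26.20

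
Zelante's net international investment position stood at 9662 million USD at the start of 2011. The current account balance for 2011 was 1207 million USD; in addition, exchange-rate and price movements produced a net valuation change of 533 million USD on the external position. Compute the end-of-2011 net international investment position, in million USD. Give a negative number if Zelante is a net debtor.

11402

Change in NIIP = current account + net valuation change = 1207 + 533 = 1740
End-of-year NIIP = 9662 + 1740 = 11402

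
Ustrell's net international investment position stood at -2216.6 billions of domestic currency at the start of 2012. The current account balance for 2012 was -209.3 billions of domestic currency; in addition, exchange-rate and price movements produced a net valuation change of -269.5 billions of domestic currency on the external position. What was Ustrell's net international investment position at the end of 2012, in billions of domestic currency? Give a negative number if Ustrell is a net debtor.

Change in NIIP = current account + net valuation change = -209.3 + (-269.5) = -478.8
End-of-year NIIP = -2216.6 + (-478.8) = -2695.4

-2695.4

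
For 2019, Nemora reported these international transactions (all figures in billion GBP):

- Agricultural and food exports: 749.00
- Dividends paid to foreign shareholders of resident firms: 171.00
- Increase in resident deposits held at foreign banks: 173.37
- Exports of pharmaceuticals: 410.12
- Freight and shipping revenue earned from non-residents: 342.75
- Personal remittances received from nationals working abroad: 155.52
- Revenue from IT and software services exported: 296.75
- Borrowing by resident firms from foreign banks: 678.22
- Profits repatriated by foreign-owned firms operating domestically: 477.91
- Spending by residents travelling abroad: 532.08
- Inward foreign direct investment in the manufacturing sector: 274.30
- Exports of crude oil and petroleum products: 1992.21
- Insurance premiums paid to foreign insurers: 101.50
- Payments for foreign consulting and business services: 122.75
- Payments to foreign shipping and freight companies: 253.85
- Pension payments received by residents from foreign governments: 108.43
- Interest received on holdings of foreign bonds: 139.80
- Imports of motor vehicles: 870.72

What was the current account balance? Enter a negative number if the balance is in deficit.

1664.77

Goods: -870.72 + 749.00 + 410.12 + 1992.21 = 2280.61
Services: -101.50 - 532.08 - 253.85 + 342.75 - 122.75 + 296.75 = -370.68
Primary income: -477.91 + 139.80 - 171.00 = -509.11
Secondary income: 155.52 + 108.43 = 263.95
Current account = 2280.61 + (-370.68) + (-509.11) + 263.95 = 1664.77
(Excluded from the current account — financial account: increase in resident deposits held at foreign banks 173.37, borrowing by resident firms from foreign banks 678.22, inward foreign direct investment in the manufacturing sector 274.30.)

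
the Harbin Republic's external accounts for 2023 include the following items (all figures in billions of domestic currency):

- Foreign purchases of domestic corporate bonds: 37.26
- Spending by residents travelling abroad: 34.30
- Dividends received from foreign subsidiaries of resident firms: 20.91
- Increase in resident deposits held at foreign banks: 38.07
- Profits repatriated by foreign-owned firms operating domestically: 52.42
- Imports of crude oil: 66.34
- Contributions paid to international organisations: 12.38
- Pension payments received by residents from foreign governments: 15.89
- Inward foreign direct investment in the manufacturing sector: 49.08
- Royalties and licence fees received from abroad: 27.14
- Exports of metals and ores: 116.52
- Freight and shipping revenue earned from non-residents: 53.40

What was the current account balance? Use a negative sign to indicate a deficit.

Goods: 116.52 - 66.34 = 50.18
Services: -34.30 + 53.40 + 27.14 = 46.24
Primary income: -52.42 + 20.91 = -31.51
Secondary income: 15.89 - 12.38 = 3.51
Current account = 50.18 + 46.24 + (-31.51) + 3.51 = 68.42
(Excluded from the current account — financial account: foreign purchases of domestic corporate bonds 37.26, increase in resident deposits held at foreign banks 38.07, inward foreign direct investment in the manufacturing sector 49.08.)

68.42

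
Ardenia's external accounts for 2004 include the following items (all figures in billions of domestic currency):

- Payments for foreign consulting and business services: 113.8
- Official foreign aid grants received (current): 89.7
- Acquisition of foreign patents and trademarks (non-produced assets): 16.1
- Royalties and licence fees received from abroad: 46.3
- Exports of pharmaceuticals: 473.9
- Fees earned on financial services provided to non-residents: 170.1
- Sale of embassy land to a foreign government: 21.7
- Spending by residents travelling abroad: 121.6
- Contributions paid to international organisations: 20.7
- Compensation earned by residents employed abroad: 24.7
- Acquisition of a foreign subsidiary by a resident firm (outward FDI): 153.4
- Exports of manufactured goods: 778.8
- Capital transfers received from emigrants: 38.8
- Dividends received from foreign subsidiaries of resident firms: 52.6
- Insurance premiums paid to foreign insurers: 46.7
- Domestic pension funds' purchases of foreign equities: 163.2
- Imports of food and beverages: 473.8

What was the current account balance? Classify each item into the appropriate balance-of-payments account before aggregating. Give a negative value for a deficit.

859.5

Goods: 778.8 + 473.9 - 473.8 = 778.9
Services: -121.6 + 46.3 - 46.7 + 170.1 - 113.8 = -65.7
Primary income: 52.6 + 24.7 = 77.3
Secondary income: -20.7 + 89.7 = 69.0
Current account = 778.9 + (-65.7) + 77.3 + 69.0 = 859.5
(Excluded from the current account — capital account: acquisition of foreign patents and trademarks (non-produced assets) 16.1, sale of embassy land to a foreign government 21.7, capital transfers received from emigrants 38.8; financial account: acquisition of a foreign subsidiary by a resident firm (outward FDI) 153.4, domestic pension funds' purchases of foreign equities 163.2.)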